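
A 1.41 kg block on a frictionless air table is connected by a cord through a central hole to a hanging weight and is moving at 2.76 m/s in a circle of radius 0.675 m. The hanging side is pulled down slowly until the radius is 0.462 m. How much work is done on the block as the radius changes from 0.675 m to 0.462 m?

The only horizontal force on the mass is along the cord (radial), so it exerts no torque about the hole and angular momentum m v r is conserved.
v₂ = v₁ r₁ / r₂ = (2.76)(0.675) / (0.462) = 4.032 m/s.
W = ΔKE = ½m(v₂² − v₁²) = 6.093 J.

W ≈ 6.09 J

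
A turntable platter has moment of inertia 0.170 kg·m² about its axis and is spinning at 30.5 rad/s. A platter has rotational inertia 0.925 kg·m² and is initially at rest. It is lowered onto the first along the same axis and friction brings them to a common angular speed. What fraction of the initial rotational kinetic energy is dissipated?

The coupling torques are internal; angular momentum about the shared axis is conserved.
Taking A's sense as positive: L = (0.1700)(30.5) = 5.185 kg·m²·rad/s.
Combined I = 0.1700 + 0.9250 = 1.095 kg·m².
ω_f = L / I = 5.185 / 1.095 = 4.735 rad/s.
KE_i = ½ΣIω² = 79.07 J; KE_f = ½(1.095)(4.735)² = 12.28 J.
Fraction dissipated = (KE_i − KE_f)/KE_i = 0.8447.

fraction ≈ 0.845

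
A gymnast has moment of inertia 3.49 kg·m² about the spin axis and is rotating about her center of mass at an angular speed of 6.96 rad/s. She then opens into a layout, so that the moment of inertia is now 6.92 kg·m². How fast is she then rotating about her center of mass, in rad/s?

With no external torque about the axis, L is conserved: I₁ω₁ = I₂ω₂.
ω₂ = I₁ω₁ / I₂ = (3.490)(6.96 rad/s) / (6.920) = 3.510 rad/s.

ω₂ ≈ 3.51 rad/s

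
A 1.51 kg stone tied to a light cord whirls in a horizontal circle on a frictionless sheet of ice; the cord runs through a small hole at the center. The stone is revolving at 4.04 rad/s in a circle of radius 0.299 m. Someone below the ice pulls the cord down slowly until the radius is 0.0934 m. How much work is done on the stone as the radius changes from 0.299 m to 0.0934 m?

W ≈ 10.2 J

The constraining force is radial, so m r² ω about the center is conserved.
ω₂ = ω₁ (r₁/r₂)² = (4.04)(0.299/0.0934)² = 41.40 rad/s.
W = ΔKE = ½m(v₂² − v₁²) = 10.19 J.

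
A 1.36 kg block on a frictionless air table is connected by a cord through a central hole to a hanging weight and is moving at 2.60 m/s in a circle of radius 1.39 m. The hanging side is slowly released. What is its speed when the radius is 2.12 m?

v₂ ≈ 1.70 m/s

Central (radial) force ⇒ zero torque about the center ⇒ m v r is constant.
v₂ = v₁ r₁ / r₂ = (2.60)(1.39) / (2.12) = 1.705 m/s.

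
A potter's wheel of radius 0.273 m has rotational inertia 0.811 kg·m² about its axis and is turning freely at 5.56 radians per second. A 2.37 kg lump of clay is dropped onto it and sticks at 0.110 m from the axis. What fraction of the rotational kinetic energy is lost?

fraction ≈ 0.0342

The added mass arrives with no angular momentum about the axis, and any external torque about the axis is negligible, so the system's angular momentum is conserved.
Added inertia Σmr² = (2.37)(0.110)² = 0.02868 kg·m²; I_f = 0.8110 + 0.02868 = 0.8397 kg·m².
ω_f = I_p ω_i / I_f = (0.8110)(5.56) / 0.8397 = 5.370 rad/s.
KE_i = ½(0.8110)(5.560 rad/s)² = 12.54 J; KE_f = ½(0.8397)(5.370)² = 12.11 J.
Fraction lost = 0.03415.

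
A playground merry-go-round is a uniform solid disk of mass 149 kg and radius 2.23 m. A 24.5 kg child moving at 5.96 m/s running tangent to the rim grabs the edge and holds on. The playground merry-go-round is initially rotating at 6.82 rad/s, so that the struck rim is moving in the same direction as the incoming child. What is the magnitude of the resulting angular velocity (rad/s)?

The axle reaction passes through the axle and exerts no torque about it; angular momentum about the axle is conserved through the impact.
I_p = ½(149)(2.23)² = 370.5 kg·m². Taking the sense of the child's angular momentum as positive, L_{child} = m v R = (24.5)(5.96)(2.23) = 325.6 kg·m²/s.
L_i = +I_p ω_p + m v R = +(370.5)(6.82) + 325.6 = 2852 kg·m²/s.
After sticking, I_f = I_p + m R² = 370.5 + (24.5)(2.23)² = 492.3 kg·m².
ω_f = L_i / I_f = 2852 / 492.3 = 5.794 rad/s.

|ω_f| ≈ 5.79 rad/s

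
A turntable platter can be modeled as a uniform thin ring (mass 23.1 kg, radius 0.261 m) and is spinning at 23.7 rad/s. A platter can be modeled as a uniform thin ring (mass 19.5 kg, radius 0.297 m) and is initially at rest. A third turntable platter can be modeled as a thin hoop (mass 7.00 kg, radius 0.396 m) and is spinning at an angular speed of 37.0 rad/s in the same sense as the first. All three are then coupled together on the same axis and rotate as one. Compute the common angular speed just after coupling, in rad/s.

The coupling torques are internal; angular momentum about the shared axis is conserved.
Moments of inertia: I_A = (23.1)(0.261)² = 1.574 kg·m²; I_B = (19.5)(0.297)² = 1.720 kg·m²; I_C = (7.00)(0.396)² = 1.098 kg·m².
Taking A's sense as positive: L = (1.574)(23.7) + (1.098)(37.0) = 77.91 kg·m²·rad/s.
Combined I = 1.574 + 1.720 + 1.098 = 4.391 kg·m².
ω_f = L / I = 77.91 / 4.391 = 17.74 rad/s.

|ω_f| ≈ 17.7 rad/s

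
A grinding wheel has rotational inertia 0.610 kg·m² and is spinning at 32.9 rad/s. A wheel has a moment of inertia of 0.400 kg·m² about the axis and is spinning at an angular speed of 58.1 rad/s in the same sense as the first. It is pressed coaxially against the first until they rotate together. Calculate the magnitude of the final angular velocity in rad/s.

The coupling torques are internal; angular momentum about the shared axis is conserved.
Taking A's sense as positive: L = (0.6100)(32.9) + (0.4000)(58.1) = 43.31 kg·m²·rad/s.
Combined I = 0.6100 + 0.4000 = 1.010 kg·m².
ω_f = L / I = 43.31 / 1.010 = 42.88 rad/s.

|ω_f| ≈ 42.9 rad/s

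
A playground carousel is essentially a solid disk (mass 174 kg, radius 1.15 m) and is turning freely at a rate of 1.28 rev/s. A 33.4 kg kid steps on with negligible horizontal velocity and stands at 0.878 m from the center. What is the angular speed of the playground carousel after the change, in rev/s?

No external torque acts about the center; L_before = L_after.
I_p = ½(174)(1.15)² = 115.1 kg·m².
Added inertia Σmr² = (33.4)(0.878)² = 25.75 kg·m²; I_f = 115.1 + 25.75 = 140.8 kg·m².
ω_f = I_p ω_i / I_f = (115.1)(1.28) / 140.8 = 1.046 rev/s.

ω_f ≈ 1.05 rev/s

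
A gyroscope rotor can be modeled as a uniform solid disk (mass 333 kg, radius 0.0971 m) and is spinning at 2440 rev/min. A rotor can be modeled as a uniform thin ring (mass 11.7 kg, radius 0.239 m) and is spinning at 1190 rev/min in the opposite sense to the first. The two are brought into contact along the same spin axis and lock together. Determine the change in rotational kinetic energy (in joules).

The coupling torques are internal; angular momentum about the shared axis is conserved.
Moments of inertia: I_A = ½(333)(0.0971)² = 1.570 kg·m²; I_B = (11.7)(0.239)² = 0.6683 kg·m².
Taking A's sense as positive: L = (1.570)(2440) − (0.6683)(1190) = 3035 kg·m²·rpm.
Combined I = 1.570 + 0.6683 = 2.238 kg·m².
ω_f = L / I = 3035 / 2.238 = 1356 rpm.
KE_i = ½ΣIω² = 56440 J; KE_f = ½(2.238)(142.0)² = 22570 J.

ΔKE ≈ -33900 J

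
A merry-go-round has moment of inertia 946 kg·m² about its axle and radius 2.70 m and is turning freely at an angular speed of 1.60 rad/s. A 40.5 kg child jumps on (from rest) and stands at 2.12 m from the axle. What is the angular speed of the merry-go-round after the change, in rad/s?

No external torque acts about the axle; L_before = L_after.
Added inertia Σmr² = (40.5)(2.12)² = 182.0 kg·m²; I_f = 946.0 + 182.0 = 1128 kg·m².
ω_f = I_p ω_i / I_f = (946.0)(1.60) / 1128 = 1.342 rad/s.

ω_f ≈ 1.34 rad/s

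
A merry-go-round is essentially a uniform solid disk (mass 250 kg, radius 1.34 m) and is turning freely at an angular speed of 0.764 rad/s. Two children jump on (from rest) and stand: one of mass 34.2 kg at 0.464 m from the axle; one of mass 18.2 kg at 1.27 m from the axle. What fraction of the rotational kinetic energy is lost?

fraction ≈ 0.141

No external torque acts about the axle; L_before = L_after.
I_p = ½(250)(1.34)² = 224.5 kg·m².
Added inertia Σmr² = (34.2)(0.464)² + (18.2)(1.27)² = 36.72 kg·m²; I_f = 224.5 + 36.72 = 261.2 kg·m².
ω_f = I_p ω_i / I_f = (224.5)(0.764) / 261.2 = 0.6566 rad/s.
KE_i = ½(224.5)(0.7640 rad/s)² = 65.51 J; KE_f = ½(261.2)(0.6566)² = 56.30 J.
Fraction lost = 0.1406.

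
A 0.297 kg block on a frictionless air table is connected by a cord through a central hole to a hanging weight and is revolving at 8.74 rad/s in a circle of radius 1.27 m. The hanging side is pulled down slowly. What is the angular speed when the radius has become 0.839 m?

ω₂ ≈ 20.0 rad/s

The constraining force is radial, so m r² ω about the center is conserved.
ω₂ = ω₁ (r₁/r₂)² = (8.74)(1.27/0.839)² = 20.03 rad/s.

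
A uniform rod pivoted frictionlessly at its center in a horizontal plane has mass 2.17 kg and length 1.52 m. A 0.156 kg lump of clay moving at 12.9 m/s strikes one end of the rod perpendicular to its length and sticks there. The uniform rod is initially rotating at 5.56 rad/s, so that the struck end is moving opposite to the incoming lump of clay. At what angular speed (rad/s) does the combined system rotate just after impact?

About the pivot the impulsive forces during the collision are internal, so angular momentum about that axis is conserved.
I_p = (1/12)(2.17)(1.52)² = 0.4178 kg·m². Taking the sense of the lump of clay's angular momentum as positive, L_{lump} = m v R = (0.156)(12.9)(1.52/2) = 1.529 kg·m²/s.
L_i = −I_p ω_p + m v R = −(0.4178)(5.56) + 1.529 = -0.7935 kg·m²/s.
After sticking, I_f = I_p + m R² = 0.4178 + (0.156)(1.52/2)² = 0.5079 kg·m².
ω_f = L_i / I_f = -0.7935 / 0.5079 = -1.562 rad/s.

|ω_f| ≈ 1.56 rad/s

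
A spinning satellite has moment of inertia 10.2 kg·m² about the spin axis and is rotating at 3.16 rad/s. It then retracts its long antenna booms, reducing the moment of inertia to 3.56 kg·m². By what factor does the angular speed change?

ω₂/ω₁ ≈ 2.87

No external torque acts about the spin axis, so angular momentum is conserved.
ω₂/ω₁ = I₁/I₂ = 10.20 / 3.560 = 2.865.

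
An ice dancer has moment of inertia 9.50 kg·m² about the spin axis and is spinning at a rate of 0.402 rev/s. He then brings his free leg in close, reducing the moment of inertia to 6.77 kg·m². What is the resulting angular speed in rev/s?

Angular momentum about the spin axis is conserved since the torque about it is zero.
ω₂ = I₁ω₁ / I₂ = (9.500)(0.402 rev/s) / (6.770) = 0.5641 rev/s.

ω₂ ≈ 0.564 rev/s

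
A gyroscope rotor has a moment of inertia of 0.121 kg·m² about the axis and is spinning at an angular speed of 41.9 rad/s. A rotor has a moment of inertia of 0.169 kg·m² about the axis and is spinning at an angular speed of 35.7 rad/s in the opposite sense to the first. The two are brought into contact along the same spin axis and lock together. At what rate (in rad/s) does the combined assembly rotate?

The coupling torques are internal; angular momentum about the shared axis is conserved.
Taking A's sense as positive: L = (0.1210)(41.9) − (0.1690)(35.7) = -0.9634 kg·m²·rad/s.
Combined I = 0.1210 + 0.1690 = 0.2900 kg·m².
ω_f = L / I = -0.9634 / 0.2900 = -3.322 rad/s.

|ω_f| ≈ 3.32 rad/s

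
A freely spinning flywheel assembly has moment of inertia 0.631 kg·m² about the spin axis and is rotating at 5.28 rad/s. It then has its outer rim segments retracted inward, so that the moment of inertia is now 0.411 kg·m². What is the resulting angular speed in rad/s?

ω₂ ≈ 8.11 rad/s

No external torque acts about the spin axis, so angular momentum is conserved.
ω₂ = I₁ω₁ / I₂ = (0.6310)(5.28 rad/s) / (0.4110) = 8.106 rad/s.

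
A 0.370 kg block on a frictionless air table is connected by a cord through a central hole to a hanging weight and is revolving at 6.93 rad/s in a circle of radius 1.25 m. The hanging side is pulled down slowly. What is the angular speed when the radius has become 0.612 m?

ω₂ ≈ 28.9 rad/s

The constraining force is radial, so m r² ω about the center is conserved.
ω₂ = ω₁ (r₁/r₂)² = (6.93)(1.25/0.612)² = 28.91 rad/s.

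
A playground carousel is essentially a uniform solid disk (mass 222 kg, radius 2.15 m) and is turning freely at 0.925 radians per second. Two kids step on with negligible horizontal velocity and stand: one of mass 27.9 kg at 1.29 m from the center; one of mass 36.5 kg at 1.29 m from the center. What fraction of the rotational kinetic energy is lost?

The added mass arrives with no angular momentum about the center, and any external torque about the center is negligible, so the system's angular momentum is conserved.
I_p = ½(222)(2.15)² = 513.1 kg·m².
Added inertia Σmr² = (27.9)(1.29)² + (36.5)(1.29)² = 107.2 kg·m²; I_f = 513.1 + 107.2 = 620.3 kg·m².
ω_f = I_p ω_i / I_f = (513.1)(0.925) / 620.3 = 0.7652 rad/s.
KE_i = ½(513.1)(0.9250 rad/s)² = 219.5 J; KE_f = ½(620.3)(0.7652)² = 181.6 J.
Fraction lost = 0.1728.

fraction ≈ 0.173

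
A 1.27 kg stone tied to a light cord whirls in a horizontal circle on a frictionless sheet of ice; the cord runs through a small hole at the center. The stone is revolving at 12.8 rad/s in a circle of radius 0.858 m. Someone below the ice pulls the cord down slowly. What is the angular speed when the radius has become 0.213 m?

No torque about the axis ⇒ m r₁² ω₁ = m r₂² ω₂.
ω₂ = ω₁ (r₁/r₂)² = (12.8)(0.858/0.213)² = 207.7 rad/s.

ω₂ ≈ 208 rad/s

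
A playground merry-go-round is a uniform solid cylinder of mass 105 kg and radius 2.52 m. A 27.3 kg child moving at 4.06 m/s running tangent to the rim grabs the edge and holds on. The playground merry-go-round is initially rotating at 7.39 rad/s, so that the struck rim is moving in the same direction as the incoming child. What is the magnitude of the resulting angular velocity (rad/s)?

About the axle the impulsive forces during the collision are internal, so angular momentum about that axis is conserved.
I_p = ½(105)(2.52)² = 333.4 kg·m². Taking the sense of the child's angular momentum as positive, L_{child} = m v R = (27.3)(4.06)(2.52) = 279.3 kg·m²/s.
L_i = +I_p ω_p + m v R = +(333.4)(7.39) + 279.3 = 2743 kg·m²/s.
After sticking, I_f = I_p + m R² = 333.4 + (27.3)(2.52)² = 506.8 kg·m².
ω_f = L_i / I_f = 2743 / 506.8 = 5.413 rad/s.

|ω_f| ≈ 5.41 rad/s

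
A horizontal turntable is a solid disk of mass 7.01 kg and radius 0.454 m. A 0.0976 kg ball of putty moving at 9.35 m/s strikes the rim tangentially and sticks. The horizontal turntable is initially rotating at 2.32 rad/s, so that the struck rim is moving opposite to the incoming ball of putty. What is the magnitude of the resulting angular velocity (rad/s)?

|ω_f| ≈ 1.70 rad/s

The axle reaction passes through the axle and exerts no torque about it; angular momentum about the axle is conserved through the impact.
I_p = ½(7.01)(0.454)² = 0.7224 kg·m². Taking the sense of the ball of putty's angular momentum as positive, L_{ball} = m v R = (0.0976)(9.35)(0.454) = 0.4143 kg·m²/s.
L_i = −I_p ω_p + m v R = −(0.7224)(2.32) + 0.4143 = -1.262 kg·m²/s.
After sticking, I_f = I_p + m R² = 0.7224 + (0.0976)(0.454)² = 0.7426 kg·m².
ω_f = L_i / I_f = -1.262 / 0.7426 = -1.699 rad/s.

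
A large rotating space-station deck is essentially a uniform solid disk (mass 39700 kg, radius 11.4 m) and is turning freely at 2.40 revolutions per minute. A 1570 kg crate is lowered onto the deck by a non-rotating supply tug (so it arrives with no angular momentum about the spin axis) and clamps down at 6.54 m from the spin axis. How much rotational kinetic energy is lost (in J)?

energy lost ≈ 2070 J

The added mass arrives with no angular momentum about the spin axis, and any external torque about the spin axis is negligible, so the system's angular momentum is conserved.
I_p = ½(39700)(11.4)² = 2.580e+06 kg·m².
Added inertia Σmr² = (1570)(6.54)² = 67150 kg·m²; I_f = 2.580e+06 + 67150 = 2.647e+06 kg·m².
ω_f = I_p ω_i / I_f = (2.580e+06)(2.40) / 2.647e+06 = 2.339 rpm.
KE_i = ½(2.580e+06)(0.2513 rad/s)² = 81470 J; KE_f = ½(2.647e+06)(0.2450)² = 79410 J.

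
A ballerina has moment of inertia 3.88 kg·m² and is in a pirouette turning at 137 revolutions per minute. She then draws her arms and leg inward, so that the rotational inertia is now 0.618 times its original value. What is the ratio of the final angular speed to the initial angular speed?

No external torque acts about the spin axis, so angular momentum is conserved.
I₂ = 0.618 × 3.88 = 2.398 kg·m².
ω₂/ω₁ = I₁/I₂ = 3.880 / 2.398 = 1.618.

ω₂/ω₁ ≈ 1.62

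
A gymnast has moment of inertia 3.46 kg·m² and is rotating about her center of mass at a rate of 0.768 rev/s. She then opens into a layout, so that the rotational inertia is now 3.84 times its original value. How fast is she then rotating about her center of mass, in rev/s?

ω₂ ≈ 0.200 rev/s

With no external torque about the axis, L is conserved: I₁ω₁ = I₂ω₂.
I₂ = 3.84 × 3.46 = 13.29 kg·m².
ω₂ = I₁ω₁ / I₂ = (3.460)(0.768 rev/s) / (13.29) = 0.2000 rev/s.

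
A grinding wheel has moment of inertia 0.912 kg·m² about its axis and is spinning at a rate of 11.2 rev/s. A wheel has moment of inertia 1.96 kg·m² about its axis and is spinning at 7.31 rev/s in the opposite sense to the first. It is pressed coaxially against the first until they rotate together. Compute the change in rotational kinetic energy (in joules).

ΔKE ≈ -4210 J

No external torque acts about the common axis, so total angular momentum is conserved.
Taking A's sense as positive: L = (0.9120)(11.2) − (1.960)(7.31) = -4.113 kg·m²·rev/s.
Combined I = 0.9120 + 1.960 = 2.872 kg·m².
ω_f = L / I = -4.113 / 2.872 = -1.432 rev/s.
KE_i = ½ΣIω² = 4326 J; KE_f = ½(2.872)(8.999)² = 116.3 J.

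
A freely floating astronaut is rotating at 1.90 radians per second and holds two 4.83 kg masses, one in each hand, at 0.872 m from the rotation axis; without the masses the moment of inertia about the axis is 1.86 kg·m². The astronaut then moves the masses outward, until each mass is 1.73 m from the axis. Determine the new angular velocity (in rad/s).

ω₂ ≈ 0.568 rad/s

With no external torque about the axis, L is conserved: I₁ω₁ = I₂ω₂.
I₁ = 1.86 + 2(4.83)(0.872)² = 9.205 kg·m²; I₂ = 1.86 + 2(4.83)(1.73)² = 30.77 kg·m².
ω₂ = I₁ω₁ / I₂ = (9.205)(1.90 rad/s) / (30.77) = 0.5684 rad/s.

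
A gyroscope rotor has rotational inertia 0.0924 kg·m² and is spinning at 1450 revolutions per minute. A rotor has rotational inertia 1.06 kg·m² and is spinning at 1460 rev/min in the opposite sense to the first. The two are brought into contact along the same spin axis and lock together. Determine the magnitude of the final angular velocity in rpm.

|ω_f| ≈ 1230 rpm

No external torque acts about the common axis, so total angular momentum is conserved.
Taking A's sense as positive: L = (0.09240)(1450) − (1.060)(1460) = -1414 kg·m²·rpm.
Combined I = 0.09240 + 1.060 = 1.152 kg·m².
ω_f = L / I = -1414 / 1.152 = -1227 rpm.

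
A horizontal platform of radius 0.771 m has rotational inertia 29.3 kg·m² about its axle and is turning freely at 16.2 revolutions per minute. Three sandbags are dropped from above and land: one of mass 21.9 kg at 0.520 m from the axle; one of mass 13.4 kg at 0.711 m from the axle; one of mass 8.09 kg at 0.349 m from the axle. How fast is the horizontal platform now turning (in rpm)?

No external torque acts about the axle; L_before = L_after.
Added inertia Σmr² = (21.9)(0.520)² + (13.4)(0.711)² + (8.09)(0.349)² = 13.68 kg·m²; I_f = 29.30 + 13.68 = 42.98 kg·m².
ω_f = I_p ω_i / I_f = (29.30)(16.2) / 42.98 = 11.04 rpm.

ω_f ≈ 11.0 rpm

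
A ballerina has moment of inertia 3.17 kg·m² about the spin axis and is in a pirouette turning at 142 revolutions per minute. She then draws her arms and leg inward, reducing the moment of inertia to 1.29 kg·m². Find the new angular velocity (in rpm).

ω₂ ≈ 349 rpm

No external torque acts about the spin axis, so angular momentum is conserved.
ω₂ = I₁ω₁ / I₂ = (3.170)(142 rpm) / (1.290) = 348.9 rpm.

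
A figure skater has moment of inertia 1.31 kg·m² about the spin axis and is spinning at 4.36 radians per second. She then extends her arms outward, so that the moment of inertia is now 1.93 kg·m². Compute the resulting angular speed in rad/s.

ω₂ ≈ 2.96 rad/s

With no external torque about the axis, L is conserved: I₁ω₁ = I₂ω₂.
ω₂ = I₁ω₁ / I₂ = (1.310)(4.36 rad/s) / (1.930) = 2.959 rad/s.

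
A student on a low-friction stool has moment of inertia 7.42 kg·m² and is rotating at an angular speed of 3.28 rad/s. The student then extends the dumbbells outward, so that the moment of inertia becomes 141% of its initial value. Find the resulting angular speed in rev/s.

With no external torque about the axis, L is conserved: I₁ω₁ = I₂ω₂.
I₂ = 1.41 × 7.42 = 10.46 kg·m².
ω₂ = I₁ω₁ / I₂ = (7.420)(3.28 rad/s) / (10.46) = 2.326 rad/s = 0.3702 rev/s.

ω₂ ≈ 0.370 rev/s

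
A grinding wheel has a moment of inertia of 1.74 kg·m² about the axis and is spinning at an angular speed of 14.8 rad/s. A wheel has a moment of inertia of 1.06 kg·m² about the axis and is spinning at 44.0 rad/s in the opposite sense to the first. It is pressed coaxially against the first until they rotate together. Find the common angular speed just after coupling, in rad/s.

The coupling torques are internal; angular momentum about the shared axis is conserved.
Taking A's sense as positive: L = (1.740)(14.8) − (1.060)(44.0) = -20.89 kg·m²·rad/s.
Combined I = 1.740 + 1.060 = 2.800 kg·m².
ω_f = L / I = -20.89 / 2.800 = -7.460 rad/s.

|ω_f| ≈ 7.46 rad/s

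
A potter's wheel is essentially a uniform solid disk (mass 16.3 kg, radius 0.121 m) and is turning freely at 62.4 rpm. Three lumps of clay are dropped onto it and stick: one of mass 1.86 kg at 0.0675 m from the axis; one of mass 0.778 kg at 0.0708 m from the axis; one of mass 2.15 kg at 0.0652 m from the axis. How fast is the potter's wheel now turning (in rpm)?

ω_f ≈ 52.9 rpm

No external torque acts about the axis; L_before = L_after.
I_p = ½(16.3)(0.121)² = 0.1193 kg·m².
Added inertia Σmr² = (1.86)(0.0675)² + (0.778)(0.0708)² + (2.15)(0.0652)² = 0.02151 kg·m²; I_f = 0.1193 + 0.02151 = 0.1408 kg·m².
ω_f = I_p ω_i / I_f = (0.1193)(62.4) / 0.1408 = 52.87 rpm.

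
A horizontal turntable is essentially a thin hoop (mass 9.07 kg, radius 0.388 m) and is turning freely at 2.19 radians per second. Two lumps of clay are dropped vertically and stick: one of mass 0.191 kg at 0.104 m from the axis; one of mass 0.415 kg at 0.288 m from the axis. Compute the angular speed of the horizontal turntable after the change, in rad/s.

The added mass arrives with no angular momentum about the axis, and any external torque about the axis is negligible, so the system's angular momentum is conserved.
I_p = (9.07)(0.388)² = 1.365 kg·m².
Added inertia Σmr² = (0.191)(0.104)² + (0.415)(0.288)² = 0.03649 kg·m²; I_f = 1.365 + 0.03649 = 1.402 kg·m².
ω_f = I_p ω_i / I_f = (1.365)(2.19) / 1.402 = 2.133 rad/s.

ω_f ≈ 2.13 rad/s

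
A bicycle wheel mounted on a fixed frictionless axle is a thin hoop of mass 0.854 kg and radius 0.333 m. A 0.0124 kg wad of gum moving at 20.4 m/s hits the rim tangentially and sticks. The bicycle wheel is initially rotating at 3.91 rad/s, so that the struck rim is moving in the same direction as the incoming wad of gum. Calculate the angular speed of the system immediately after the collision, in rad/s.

The axle reaction passes through the axle and exerts no torque about it; angular momentum about the axle is conserved through the impact.
I_p = (0.854)(0.333)² = 0.09470 kg·m². Taking the sense of the wad of gum's angular momentum as positive, L_{wad} = m v R = (0.0124)(20.4)(0.333) = 0.08424 kg·m²/s.
L_i = +I_p ω_p + m v R = +(0.09470)(3.91) + 0.08424 = 0.4545 kg·m²/s.
After sticking, I_f = I_p + m R² = 0.09470 + (0.0124)(0.333)² = 0.09607 kg·m².
ω_f = L_i / I_f = 0.4545 / 0.09607 = 4.731 rad/s.

|ω_f| ≈ 4.73 rad/s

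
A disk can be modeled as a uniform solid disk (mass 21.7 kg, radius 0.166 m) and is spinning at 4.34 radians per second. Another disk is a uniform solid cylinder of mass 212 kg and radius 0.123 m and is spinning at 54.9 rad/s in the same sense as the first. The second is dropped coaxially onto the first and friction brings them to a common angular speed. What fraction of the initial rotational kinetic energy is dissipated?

fraction ≈ 0.133

No external torque acts about the common axis, so total angular momentum is conserved.
Moments of inertia: I_A = ½(21.7)(0.166)² = 0.2990 kg·m²; I_B = ½(212)(0.123)² = 1.604 kg·m².
Taking A's sense as positive: L = (0.2990)(4.34) + (1.604)(54.9) = 89.34 kg·m²·rad/s.
Combined I = 0.2990 + 1.604 = 1.903 kg·m².
ω_f = L / I = 89.34 / 1.903 = 46.96 rad/s.
KE_i = ½ΣIω² = 2420 J; KE_f = ½(1.903)(46.96)² = 2097 J.
Fraction dissipated = (KE_i − KE_f)/KE_i = 0.1331.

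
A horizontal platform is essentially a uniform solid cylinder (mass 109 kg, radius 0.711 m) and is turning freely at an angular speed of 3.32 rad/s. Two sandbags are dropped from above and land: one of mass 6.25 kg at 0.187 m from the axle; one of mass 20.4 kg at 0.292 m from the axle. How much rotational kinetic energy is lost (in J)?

The added mass arrives with no angular momentum about the axle, and any external torque about the axle is negligible, so the system's angular momentum is conserved.
I_p = ½(109)(0.711)² = 27.55 kg·m².
Added inertia Σmr² = (6.25)(0.187)² + (20.4)(0.292)² = 1.958 kg·m²; I_f = 27.55 + 1.958 = 29.51 kg·m².
ω_f = I_p ω_i / I_f = (27.55)(3.32) / 29.51 = 3.100 rad/s.
KE_i = ½(27.55)(3.320 rad/s)² = 151.8 J; KE_f = ½(29.51)(3.100)² = 141.8 J.

energy lost ≈ 10.1 J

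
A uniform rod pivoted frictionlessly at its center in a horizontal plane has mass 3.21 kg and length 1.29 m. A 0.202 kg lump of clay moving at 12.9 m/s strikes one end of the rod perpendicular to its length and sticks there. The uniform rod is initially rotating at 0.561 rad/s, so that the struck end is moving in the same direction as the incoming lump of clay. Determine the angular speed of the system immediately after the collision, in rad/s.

About the pivot the impulsive forces during the collision are internal, so angular momentum about that axis is conserved.
I_p = (1/12)(3.21)(1.29)² = 0.4451 kg·m². Taking the sense of the lump of clay's angular momentum as positive, L_{lump} = m v R = (0.202)(12.9)(1.29/2) = 1.681 kg·m²/s.
L_i = +I_p ω_p + m v R = +(0.4451)(0.561) + 1.681 = 1.930 kg·m²/s.
After sticking, I_f = I_p + m R² = 0.4451 + (0.202)(1.29/2)² = 0.5292 kg·m².
ω_f = L_i / I_f = 1.930 / 0.5292 = 3.648 rad/s.

|ω_f| ≈ 3.65 rad/s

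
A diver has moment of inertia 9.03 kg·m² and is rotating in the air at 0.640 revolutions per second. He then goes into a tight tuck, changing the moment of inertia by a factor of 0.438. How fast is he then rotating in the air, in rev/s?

ω₂ ≈ 1.46 rev/s

No external torque acts about the spin axis, so angular momentum is conserved.
I₂ = 0.438 × 9.03 = 3.955 kg·m².
ω₂ = I₁ω₁ / I₂ = (9.030)(0.640 rev/s) / (3.955) = 1.461 rev/s.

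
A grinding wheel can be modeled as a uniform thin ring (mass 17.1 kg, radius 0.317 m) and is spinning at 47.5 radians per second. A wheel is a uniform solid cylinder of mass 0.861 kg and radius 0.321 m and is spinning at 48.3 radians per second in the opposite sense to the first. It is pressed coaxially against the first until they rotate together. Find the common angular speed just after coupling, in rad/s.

The coupling torques are internal; angular momentum about the shared axis is conserved.
Moments of inertia: I_A = (17.1)(0.317)² = 1.718 kg·m²; I_B = ½(0.861)(0.321)² = 0.04436 kg·m².
Taking A's sense as positive: L = (1.718)(47.5) − (0.04436)(48.3) = 79.48 kg·m²·rad/s.
Combined I = 1.718 + 0.04436 = 1.763 kg·m².
ω_f = L / I = 79.48 / 1.763 = 45.09 rad/s.

|ω_f| ≈ 45.1 rad/s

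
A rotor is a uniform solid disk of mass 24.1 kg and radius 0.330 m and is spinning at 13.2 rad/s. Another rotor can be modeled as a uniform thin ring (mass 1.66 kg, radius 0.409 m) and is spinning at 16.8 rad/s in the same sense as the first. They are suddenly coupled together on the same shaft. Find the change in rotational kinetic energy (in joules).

ΔKE ≈ -1.49 J

The coupling torques are internal; angular momentum about the shared axis is conserved.
Moments of inertia: I_A = ½(24.1)(0.330)² = 1.312 kg·m²; I_B = (1.66)(0.409)² = 0.2777 kg·m².
Taking A's sense as positive: L = (1.312)(13.2) + (0.2777)(16.8) = 21.99 kg·m²·rad/s.
Combined I = 1.312 + 0.2777 = 1.590 kg·m².
ω_f = L / I = 21.99 / 1.590 = 13.83 rad/s.
KE_i = ½ΣIω² = 153.5 J; KE_f = ½(1.590)(13.83)² = 152.0 J.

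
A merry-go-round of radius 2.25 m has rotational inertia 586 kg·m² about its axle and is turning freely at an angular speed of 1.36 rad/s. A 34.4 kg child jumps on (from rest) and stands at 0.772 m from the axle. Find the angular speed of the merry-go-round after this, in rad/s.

No external torque acts about the axle; L_before = L_after.
Added inertia Σmr² = (34.4)(0.772)² = 20.50 kg·m²; I_f = 586.0 + 20.50 = 606.5 kg·m².
ω_f = I_p ω_i / I_f = (586.0)(1.36) / 606.5 = 1.314 rad/s.

ω_f ≈ 1.31 rad/s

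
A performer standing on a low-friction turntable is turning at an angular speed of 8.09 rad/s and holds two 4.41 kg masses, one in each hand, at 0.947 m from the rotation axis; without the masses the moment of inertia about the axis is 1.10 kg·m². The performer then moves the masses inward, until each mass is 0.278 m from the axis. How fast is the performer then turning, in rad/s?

ω₂ ≈ 40.9 rad/s

Angular momentum about the spin axis is conserved since the torque about it is zero.
I₁ = 1.10 + 2(4.41)(0.947)² = 9.010 kg·m²; I₂ = 1.10 + 2(4.41)(0.278)² = 1.782 kg·m².
ω₂ = I₁ω₁ / I₂ = (9.010)(8.09 rad/s) / (1.782) = 40.91 rad/s.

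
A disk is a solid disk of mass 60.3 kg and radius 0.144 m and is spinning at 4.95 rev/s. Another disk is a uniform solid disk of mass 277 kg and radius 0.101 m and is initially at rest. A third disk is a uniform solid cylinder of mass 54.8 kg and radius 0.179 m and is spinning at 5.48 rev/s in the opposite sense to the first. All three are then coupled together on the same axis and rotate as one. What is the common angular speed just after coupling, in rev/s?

|ω_f| ≈ 0.589 rev/s

No external torque acts about the common axis, so total angular momentum is conserved.
Moments of inertia: I_A = ½(60.3)(0.144)² = 0.6252 kg·m²; I_B = ½(277)(0.101)² = 1.413 kg·m²; I_C = ½(54.8)(0.179)² = 0.8779 kg·m².
Taking A's sense as positive: L = (0.6252)(4.95) − (0.8779)(5.48) = -1.716 kg·m²·rev/s.
Combined I = 0.6252 + 1.413 + 0.8779 = 2.916 kg·m².
ω_f = L / I = -1.716 / 2.916 = -0.5886 rev/s.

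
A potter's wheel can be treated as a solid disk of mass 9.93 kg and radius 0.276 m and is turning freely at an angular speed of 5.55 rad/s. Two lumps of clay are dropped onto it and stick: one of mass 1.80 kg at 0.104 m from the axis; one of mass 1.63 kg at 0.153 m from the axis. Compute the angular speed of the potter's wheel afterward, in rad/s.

The added mass arrives with no angular momentum about the axis, and any external torque about the axis is negligible, so the system's angular momentum is conserved.
I_p = ½(9.93)(0.276)² = 0.3782 kg·m².
Added inertia Σmr² = (1.80)(0.104)² + (1.63)(0.153)² = 0.05763 kg·m²; I_f = 0.3782 + 0.05763 = 0.4358 kg·m².
ω_f = I_p ω_i / I_f = (0.3782)(5.55) / 0.4358 = 4.816 rad/s.

ω_f ≈ 4.82 rad/s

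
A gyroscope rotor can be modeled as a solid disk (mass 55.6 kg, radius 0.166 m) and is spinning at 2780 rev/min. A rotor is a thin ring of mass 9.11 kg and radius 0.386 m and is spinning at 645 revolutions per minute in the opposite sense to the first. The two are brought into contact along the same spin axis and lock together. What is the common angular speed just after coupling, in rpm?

|ω_f| ≈ 591 rpm

No external torque acts about the common axis, so total angular momentum is conserved.
Moments of inertia: I_A = ½(55.6)(0.166)² = 0.7661 kg·m²; I_B = (9.11)(0.386)² = 1.357 kg·m².
Taking A's sense as positive: L = (0.7661)(2780) − (1.357)(645) = 1254 kg·m²·rpm.
Combined I = 0.7661 + 1.357 = 2.123 kg·m².
ω_f = L / I = 1254 / 2.123 = 590.6 rpm.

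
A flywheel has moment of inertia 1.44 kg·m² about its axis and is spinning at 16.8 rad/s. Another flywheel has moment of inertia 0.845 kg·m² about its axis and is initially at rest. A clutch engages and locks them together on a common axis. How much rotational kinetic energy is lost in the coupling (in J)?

ΔKE lost ≈ 75.1 J

The coupling torques are internal; angular momentum about the shared axis is conserved.
Taking A's sense as positive: L = (1.440)(16.8) = 24.19 kg·m²·rad/s.
Combined I = 1.440 + 0.8450 = 2.285 kg·m².
ω_f = L / I = 24.19 / 2.285 = 10.59 rad/s.
KE_i = ½ΣIω² = 203.2 J; KE_f = ½(2.285)(10.59)² = 128.1 J.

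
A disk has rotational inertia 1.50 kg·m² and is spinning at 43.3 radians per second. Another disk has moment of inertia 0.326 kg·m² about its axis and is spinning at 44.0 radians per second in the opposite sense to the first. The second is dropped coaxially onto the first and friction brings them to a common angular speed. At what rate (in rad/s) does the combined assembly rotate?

No external torque acts about the common axis, so total angular momentum is conserved.
Taking A's sense as positive: L = (1.500)(43.3) − (0.3260)(44.0) = 50.61 kg·m²·rad/s.
Combined I = 1.500 + 0.3260 = 1.826 kg·m².
ω_f = L / I = 50.61 / 1.826 = 27.71 rad/s.

|ω_f| ≈ 27.7 rad/s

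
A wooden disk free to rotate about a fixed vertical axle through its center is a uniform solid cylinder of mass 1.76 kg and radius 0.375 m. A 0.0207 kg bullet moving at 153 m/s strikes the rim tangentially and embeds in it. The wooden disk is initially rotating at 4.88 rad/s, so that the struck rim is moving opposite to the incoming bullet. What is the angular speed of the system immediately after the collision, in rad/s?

|ω_f| ≈ 4.61 rad/s

About the axle the impulsive forces during the collision are internal, so angular momentum about that axis is conserved.
I_p = ½(1.76)(0.375)² = 0.1237 kg·m². Taking the sense of the bullet's angular momentum as positive, L_{bullet} = m v R = (0.0207)(153)(0.375) = 1.188 kg·m²/s.
L_i = −I_p ω_p + m v R = −(0.1237)(4.88) + 1.188 = 0.5838 kg·m²/s.
After sticking, I_f = I_p + m R² = 0.1237 + (0.0207)(0.375)² = 0.1267 kg·m².
ω_f = L_i / I_f = 0.5838 / 0.1267 = 4.609 rad/s.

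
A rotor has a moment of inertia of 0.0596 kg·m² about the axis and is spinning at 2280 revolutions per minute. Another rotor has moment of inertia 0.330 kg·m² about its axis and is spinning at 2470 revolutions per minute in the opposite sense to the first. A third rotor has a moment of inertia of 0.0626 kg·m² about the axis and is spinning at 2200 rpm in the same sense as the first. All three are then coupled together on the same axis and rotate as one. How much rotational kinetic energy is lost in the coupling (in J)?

No external torque acts about the common axis, so total angular momentum is conserved.
Taking A's sense as positive: L = (0.05960)(2280) − (0.3300)(2470) + (0.06260)(2200) = -541.5 kg·m²·rpm.
Combined I = 0.05960 + 0.3300 + 0.06260 = 0.4522 kg·m².
ω_f = L / I = -541.5 / 0.4522 = -1197 rpm.
KE_i = ½ΣIω² = 14400 J; KE_f = ½(0.4522)(125.4)² = 3555 J.

ΔKE lost ≈ 10800 J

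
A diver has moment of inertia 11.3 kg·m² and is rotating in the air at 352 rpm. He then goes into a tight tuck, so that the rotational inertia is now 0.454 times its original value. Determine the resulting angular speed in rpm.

ω₂ ≈ 775 rpm

With no external torque about the axis, L is conserved: I₁ω₁ = I₂ω₂.
I₂ = 0.454 × 11.3 = 5.130 kg·m².
ω₂ = I₁ω₁ / I₂ = (11.30)(352 rpm) / (5.130) = 775.3 rpm.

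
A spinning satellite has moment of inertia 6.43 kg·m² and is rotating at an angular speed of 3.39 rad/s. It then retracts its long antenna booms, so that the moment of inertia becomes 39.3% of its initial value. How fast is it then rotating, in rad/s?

Angular momentum about the spin axis is conserved since the torque about it is zero.
I₂ = 0.393 × 6.43 = 2.527 kg·m².
ω₂ = I₁ω₁ / I₂ = (6.430)(3.39 rad/s) / (2.527) = 8.626 rad/s.

ω₂ ≈ 8.63 rad/s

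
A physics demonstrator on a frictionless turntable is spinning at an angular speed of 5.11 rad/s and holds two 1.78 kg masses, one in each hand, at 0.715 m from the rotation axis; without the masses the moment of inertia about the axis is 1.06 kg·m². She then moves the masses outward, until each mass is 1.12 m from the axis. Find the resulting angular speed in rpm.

With no external torque about the axis, L is conserved: I₁ω₁ = I₂ω₂.
I₁ = 1.06 + 2(1.78)(0.715)² = 2.880 kg·m²; I₂ = 1.06 + 2(1.78)(1.12)² = 5.526 kg·m².
ω₂ = I₁ω₁ / I₂ = (2.880)(5.11 rad/s) / (5.526) = 2.663 rad/s = 25.43 rpm.

ω₂ ≈ 25.4 rpm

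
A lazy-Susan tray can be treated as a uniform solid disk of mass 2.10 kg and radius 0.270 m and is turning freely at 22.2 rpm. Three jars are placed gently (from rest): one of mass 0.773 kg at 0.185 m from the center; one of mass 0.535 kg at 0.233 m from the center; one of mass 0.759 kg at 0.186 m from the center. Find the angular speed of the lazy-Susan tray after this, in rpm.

ω_f ≈ 10.7 rpm

The added mass arrives with no angular momentum about the center, and any external torque about the center is negligible, so the system's angular momentum is conserved.
I_p = ½(2.10)(0.270)² = 0.07655 kg·m².
Added inertia Σmr² = (0.773)(0.185)² + (0.535)(0.233)² + (0.759)(0.186)² = 0.08176 kg·m²; I_f = 0.07655 + 0.08176 = 0.1583 kg·m².
ω_f = I_p ω_i / I_f = (0.07655)(22.2) / 0.1583 = 10.73 rpm.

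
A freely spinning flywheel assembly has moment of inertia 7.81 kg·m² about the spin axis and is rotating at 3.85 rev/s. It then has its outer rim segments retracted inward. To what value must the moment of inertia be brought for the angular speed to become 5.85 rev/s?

Angular momentum about the spin axis is conserved since the torque about it is zero.
I₂ = I₁ω₁ / ω₂ = (7.81)(3.85) / (5.85) = 5.140 kg·m².

I₂ ≈ 5.14 kg·m²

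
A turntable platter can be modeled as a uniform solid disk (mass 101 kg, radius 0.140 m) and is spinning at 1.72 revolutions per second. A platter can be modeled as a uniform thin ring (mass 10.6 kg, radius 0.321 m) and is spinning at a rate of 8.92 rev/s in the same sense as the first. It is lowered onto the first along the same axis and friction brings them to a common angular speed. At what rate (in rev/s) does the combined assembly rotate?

|ω_f| ≈ 5.50 rev/s

The coupling torques are internal; angular momentum about the shared axis is conserved.
Moments of inertia: I_A = ½(101)(0.140)² = 0.9898 kg·m²; I_B = (10.6)(0.321)² = 1.092 kg·m².
Taking A's sense as positive: L = (0.9898)(1.72) + (1.092)(8.92) = 11.45 kg·m²·rev/s.
Combined I = 0.9898 + 1.092 = 2.082 kg·m².
ω_f = L / I = 11.45 / 2.082 = 5.497 rev/s.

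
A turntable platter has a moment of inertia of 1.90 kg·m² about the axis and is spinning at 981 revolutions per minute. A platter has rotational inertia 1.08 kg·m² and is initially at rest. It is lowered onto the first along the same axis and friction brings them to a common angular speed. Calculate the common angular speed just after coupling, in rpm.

No external torque acts about the common axis, so total angular momentum is conserved.
Taking A's sense as positive: L = (1.900)(981) = 1864 kg·m²·rpm.
Combined I = 1.900 + 1.080 = 2.980 kg·m².
ω_f = L / I = 1864 / 2.980 = 625.5 rpm.

|ω_f| ≈ 625 rpm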